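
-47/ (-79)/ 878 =0.00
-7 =-7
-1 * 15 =-15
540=540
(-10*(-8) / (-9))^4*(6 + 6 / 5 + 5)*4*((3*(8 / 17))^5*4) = 261993005056000 / 38336139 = 6834099.94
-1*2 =-2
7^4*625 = 1500625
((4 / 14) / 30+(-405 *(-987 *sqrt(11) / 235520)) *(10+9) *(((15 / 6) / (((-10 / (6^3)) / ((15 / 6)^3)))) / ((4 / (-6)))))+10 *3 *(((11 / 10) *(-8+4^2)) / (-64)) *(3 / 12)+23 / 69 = -771 / 1120+15379804125 *sqrt(11) / 376832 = 135362.12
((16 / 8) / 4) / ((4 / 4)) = 0.50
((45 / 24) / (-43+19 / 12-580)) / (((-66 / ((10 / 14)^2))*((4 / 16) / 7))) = 375 / 574189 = 0.00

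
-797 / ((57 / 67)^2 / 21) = -25044131 / 1083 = -23124.77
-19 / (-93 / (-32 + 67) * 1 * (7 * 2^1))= 95 / 186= 0.51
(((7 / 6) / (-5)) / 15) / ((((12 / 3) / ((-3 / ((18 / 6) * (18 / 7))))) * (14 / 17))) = 119 / 64800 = 0.00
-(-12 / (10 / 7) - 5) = 67 / 5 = 13.40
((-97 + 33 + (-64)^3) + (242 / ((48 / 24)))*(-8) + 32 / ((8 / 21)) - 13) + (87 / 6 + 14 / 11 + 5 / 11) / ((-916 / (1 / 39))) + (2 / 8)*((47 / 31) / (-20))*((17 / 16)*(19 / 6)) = -2051273838158447 / 7796405760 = -263105.06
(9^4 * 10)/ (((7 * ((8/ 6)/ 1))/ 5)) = 492075/ 14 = 35148.21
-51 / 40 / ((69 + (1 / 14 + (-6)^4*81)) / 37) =-13209 / 29412620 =-0.00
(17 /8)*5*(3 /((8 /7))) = 1785 /64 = 27.89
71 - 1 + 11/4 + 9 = 327/4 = 81.75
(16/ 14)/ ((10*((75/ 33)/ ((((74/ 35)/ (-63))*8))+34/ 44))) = -26048/ 1753255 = -0.01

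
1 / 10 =0.10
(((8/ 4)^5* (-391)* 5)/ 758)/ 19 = -31280/ 7201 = -4.34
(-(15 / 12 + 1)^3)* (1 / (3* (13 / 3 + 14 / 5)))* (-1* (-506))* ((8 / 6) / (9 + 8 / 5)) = -1536975 / 45368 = -33.88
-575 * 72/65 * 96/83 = -794880/1079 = -736.68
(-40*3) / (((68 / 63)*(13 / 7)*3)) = -19.95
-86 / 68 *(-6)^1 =129 / 17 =7.59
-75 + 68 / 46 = -1691 / 23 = -73.52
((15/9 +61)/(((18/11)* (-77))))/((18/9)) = -47/189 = -0.25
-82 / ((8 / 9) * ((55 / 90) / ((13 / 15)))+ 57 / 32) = -921024 / 27047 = -34.05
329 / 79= 4.16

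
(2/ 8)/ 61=1/ 244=0.00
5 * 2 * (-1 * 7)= -70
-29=-29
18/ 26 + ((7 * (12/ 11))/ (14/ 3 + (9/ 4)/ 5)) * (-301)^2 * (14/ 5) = 378609.31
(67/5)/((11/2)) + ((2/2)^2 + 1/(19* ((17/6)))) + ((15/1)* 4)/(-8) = -143721/35530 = -4.05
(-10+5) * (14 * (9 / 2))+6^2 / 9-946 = -1257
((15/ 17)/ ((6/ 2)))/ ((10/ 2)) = 1/ 17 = 0.06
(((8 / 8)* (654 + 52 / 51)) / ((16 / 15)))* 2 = 83515 / 68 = 1228.16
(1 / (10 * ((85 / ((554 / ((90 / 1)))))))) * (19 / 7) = 0.02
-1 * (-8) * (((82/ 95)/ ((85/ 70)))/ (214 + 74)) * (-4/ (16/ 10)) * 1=-287/ 5814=-0.05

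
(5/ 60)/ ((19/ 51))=17/ 76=0.22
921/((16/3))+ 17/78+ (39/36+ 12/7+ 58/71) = 54743785/310128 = 176.52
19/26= 0.73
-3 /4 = -0.75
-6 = -6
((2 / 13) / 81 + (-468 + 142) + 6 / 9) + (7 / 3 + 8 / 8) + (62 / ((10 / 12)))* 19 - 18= 5652514 / 5265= 1073.60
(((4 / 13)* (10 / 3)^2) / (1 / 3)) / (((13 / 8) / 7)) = 22400 / 507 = 44.18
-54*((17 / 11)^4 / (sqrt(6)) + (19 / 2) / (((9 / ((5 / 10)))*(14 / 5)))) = -751689*sqrt(6) / 14641 - 285 / 28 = -135.94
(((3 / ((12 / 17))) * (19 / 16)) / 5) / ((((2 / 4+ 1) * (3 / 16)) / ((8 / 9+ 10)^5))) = 1459832086832 / 2657205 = 549386.32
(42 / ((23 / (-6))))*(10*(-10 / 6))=4200 / 23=182.61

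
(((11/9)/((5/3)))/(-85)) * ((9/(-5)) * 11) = 363/2125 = 0.17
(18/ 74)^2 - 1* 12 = -16347/ 1369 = -11.94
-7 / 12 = -0.58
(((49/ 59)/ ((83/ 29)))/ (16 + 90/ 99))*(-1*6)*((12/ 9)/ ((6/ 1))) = -31262/ 1366263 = -0.02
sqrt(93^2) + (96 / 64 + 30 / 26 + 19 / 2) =1367 / 13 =105.15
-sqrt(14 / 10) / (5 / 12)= -2.84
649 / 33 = 59 / 3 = 19.67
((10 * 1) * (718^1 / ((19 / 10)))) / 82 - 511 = -362169 / 779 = -464.92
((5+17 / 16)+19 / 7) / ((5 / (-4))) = -983 / 140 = -7.02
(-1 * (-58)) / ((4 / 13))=377 / 2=188.50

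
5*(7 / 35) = 1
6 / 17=0.35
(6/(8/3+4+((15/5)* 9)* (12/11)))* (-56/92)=-693/6854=-0.10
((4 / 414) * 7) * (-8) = -112 / 207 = -0.54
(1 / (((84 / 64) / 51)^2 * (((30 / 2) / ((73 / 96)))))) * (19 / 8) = 400843 / 2205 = 181.79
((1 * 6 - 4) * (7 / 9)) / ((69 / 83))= 1162 / 621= 1.87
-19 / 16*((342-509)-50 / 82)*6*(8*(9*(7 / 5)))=24677352 / 205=120377.33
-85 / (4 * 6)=-85 / 24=-3.54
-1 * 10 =-10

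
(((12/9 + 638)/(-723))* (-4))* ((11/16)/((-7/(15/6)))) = -7535/8676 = -0.87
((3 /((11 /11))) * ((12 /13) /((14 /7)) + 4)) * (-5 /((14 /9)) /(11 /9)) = -35235 /1001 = -35.20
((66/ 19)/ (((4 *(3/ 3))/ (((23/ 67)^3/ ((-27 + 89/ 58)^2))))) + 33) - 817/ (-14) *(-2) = -1043610150742072/ 12466340925913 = -83.71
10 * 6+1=61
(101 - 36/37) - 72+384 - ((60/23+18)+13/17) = 390.65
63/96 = 21/32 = 0.66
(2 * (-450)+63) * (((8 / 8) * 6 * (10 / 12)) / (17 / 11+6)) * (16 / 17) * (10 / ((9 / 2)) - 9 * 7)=31726.78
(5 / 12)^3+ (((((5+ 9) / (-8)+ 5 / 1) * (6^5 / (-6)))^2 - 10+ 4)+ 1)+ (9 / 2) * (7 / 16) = 30656346119 / 1728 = 17740941.04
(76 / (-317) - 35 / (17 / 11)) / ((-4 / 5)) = 616685 / 21556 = 28.61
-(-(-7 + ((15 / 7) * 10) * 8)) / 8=1151 / 56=20.55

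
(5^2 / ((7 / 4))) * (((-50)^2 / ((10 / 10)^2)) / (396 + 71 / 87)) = 21750000 / 241661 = 90.00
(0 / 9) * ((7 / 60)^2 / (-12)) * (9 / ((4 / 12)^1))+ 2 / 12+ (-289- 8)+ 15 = -281.83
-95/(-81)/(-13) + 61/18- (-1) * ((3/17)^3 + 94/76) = 4.54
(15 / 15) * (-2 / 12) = -1 / 6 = -0.17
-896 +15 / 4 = -3569 / 4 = -892.25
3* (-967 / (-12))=967 / 4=241.75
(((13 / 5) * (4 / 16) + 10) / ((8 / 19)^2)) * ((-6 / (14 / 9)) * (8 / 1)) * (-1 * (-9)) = -18684999 / 1120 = -16683.03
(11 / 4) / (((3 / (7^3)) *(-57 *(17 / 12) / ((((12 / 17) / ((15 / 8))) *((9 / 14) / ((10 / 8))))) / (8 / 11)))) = -75264 / 137275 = -0.55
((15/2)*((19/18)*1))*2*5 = 475/6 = 79.17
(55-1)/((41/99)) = 5346/41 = 130.39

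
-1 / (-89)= 1 / 89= 0.01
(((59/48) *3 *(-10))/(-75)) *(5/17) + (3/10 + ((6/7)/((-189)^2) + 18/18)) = 1.44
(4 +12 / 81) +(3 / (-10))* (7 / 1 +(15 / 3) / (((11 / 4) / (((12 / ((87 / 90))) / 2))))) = -115193 / 86130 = -1.34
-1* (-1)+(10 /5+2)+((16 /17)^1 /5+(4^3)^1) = 5881 /85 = 69.19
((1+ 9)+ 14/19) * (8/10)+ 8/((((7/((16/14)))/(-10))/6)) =-324816/4655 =-69.78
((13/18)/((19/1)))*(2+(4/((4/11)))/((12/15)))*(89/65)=0.82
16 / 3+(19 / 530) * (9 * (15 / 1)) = 3235 / 318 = 10.17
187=187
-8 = -8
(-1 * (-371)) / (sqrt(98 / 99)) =159 * sqrt(22) / 2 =372.89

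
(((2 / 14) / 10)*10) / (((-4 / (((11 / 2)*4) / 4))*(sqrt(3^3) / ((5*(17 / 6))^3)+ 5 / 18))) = -186689010234375 / 263993232830236+ 177288061500*sqrt(3) / 65998308207559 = -0.70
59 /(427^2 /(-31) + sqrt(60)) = -333479741 /33243806581 - 113398 * sqrt(15) /33243806581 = -0.01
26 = 26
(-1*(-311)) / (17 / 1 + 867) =311 / 884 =0.35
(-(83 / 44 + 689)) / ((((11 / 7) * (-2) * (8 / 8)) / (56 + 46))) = 10852443 / 484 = 22422.40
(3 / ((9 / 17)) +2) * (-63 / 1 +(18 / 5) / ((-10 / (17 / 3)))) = -12466 / 25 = -498.64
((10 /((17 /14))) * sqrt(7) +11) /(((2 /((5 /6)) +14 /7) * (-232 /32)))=-1400 * sqrt(7) /5423 - 10 /29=-1.03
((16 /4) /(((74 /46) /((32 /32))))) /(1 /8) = 736 /37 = 19.89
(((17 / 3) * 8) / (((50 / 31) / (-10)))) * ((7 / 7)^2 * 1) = -4216 / 15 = -281.07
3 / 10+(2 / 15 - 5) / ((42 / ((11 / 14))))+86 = 760363 / 8820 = 86.21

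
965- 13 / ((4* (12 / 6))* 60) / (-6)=2779213 / 2880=965.00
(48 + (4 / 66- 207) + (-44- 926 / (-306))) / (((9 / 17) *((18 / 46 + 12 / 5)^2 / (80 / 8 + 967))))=-4347263254550 / 91809531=-47350.89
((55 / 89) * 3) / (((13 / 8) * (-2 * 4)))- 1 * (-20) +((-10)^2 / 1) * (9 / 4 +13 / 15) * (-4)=-4258255 / 3471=-1226.81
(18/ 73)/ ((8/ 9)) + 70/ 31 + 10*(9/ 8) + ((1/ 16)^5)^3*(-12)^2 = 2247944732404218875791/ 163066335307830919168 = 13.79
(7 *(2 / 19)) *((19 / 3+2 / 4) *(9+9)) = 1722 / 19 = 90.63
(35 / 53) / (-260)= -7 / 2756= -0.00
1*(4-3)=1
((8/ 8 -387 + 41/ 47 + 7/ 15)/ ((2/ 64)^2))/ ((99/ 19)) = -5276194816/ 69795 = -75595.60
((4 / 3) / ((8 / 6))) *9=9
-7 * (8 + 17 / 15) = -959 / 15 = -63.93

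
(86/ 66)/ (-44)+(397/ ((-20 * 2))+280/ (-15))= -138527/ 4840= -28.62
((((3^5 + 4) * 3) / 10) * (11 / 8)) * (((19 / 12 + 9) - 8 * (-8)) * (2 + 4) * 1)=1459029 / 32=45594.66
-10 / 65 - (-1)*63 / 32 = 1.81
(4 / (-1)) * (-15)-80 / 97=5740 / 97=59.18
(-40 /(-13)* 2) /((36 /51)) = 340 /39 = 8.72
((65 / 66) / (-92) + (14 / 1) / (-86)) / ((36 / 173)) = -7836727 / 9399456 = -0.83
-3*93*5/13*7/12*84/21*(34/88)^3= -15991815/1107392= -14.44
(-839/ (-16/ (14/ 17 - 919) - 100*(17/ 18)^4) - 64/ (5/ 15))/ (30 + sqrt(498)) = -9854333137500/ 727728179473 + 328477771250*sqrt(498)/ 727728179473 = -3.47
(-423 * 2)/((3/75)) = -21150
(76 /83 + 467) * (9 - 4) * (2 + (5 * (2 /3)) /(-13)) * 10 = 132045800 /3237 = 40792.65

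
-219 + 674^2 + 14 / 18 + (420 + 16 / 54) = 12270908 / 27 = 454478.07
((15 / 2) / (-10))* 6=-9 / 2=-4.50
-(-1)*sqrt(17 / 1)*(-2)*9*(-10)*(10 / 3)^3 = 20000*sqrt(17) / 3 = 27487.37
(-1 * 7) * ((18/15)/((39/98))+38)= -18662/65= -287.11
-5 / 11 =-0.45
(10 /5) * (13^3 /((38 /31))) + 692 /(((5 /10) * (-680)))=5785808 /1615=3582.54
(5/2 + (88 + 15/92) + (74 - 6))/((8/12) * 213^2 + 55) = 14597/2787692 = 0.01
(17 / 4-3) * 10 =25 / 2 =12.50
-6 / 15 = -2 / 5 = -0.40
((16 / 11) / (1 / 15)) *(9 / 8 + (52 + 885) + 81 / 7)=1595490 / 77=20720.65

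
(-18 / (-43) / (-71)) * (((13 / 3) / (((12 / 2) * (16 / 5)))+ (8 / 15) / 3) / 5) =-581 / 1221200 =-0.00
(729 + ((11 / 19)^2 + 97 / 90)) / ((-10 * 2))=-23731117 / 649800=-36.52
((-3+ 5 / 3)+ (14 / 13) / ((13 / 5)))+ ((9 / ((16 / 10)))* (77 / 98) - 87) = -83.50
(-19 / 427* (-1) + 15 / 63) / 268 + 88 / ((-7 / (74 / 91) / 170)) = -27146818409 / 15620514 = -1737.90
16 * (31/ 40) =62/ 5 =12.40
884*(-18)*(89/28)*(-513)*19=3450847374/7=492978196.29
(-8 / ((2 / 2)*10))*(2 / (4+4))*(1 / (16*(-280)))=1 / 22400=0.00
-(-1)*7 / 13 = 7 / 13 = 0.54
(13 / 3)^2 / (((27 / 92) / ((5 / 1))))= 77740 / 243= 319.92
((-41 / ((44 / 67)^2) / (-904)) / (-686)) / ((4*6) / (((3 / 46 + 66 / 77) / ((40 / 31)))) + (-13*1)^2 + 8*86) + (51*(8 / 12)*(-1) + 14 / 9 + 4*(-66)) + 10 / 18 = -794407805192758495 / 2684817965668608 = -295.89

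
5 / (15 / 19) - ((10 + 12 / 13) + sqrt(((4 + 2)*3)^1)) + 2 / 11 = -1891 / 429 - 3*sqrt(2) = -8.65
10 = 10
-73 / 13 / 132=-73 / 1716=-0.04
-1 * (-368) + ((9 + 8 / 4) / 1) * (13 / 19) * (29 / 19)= 136995 / 361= 379.49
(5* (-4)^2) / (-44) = -20 / 11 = -1.82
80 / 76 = 20 / 19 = 1.05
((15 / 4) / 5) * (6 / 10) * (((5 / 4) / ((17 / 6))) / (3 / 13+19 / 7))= 2457 / 36448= 0.07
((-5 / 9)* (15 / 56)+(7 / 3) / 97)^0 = 1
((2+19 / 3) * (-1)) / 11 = -25 / 33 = -0.76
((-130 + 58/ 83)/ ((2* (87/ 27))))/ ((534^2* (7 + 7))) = -0.00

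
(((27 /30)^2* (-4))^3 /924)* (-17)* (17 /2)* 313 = 16024186179 /9625000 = 1664.85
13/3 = 4.33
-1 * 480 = -480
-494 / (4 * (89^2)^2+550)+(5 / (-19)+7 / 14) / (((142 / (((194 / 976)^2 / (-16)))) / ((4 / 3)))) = -4811662959551 / 645004211502236672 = -0.00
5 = 5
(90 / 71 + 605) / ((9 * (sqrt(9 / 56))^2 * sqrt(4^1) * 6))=602630 / 17253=34.93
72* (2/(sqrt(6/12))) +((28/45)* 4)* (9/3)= 112/15 +144* sqrt(2)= 211.11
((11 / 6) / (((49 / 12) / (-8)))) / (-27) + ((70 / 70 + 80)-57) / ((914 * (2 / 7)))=135998 / 604611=0.22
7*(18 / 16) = 63 / 8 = 7.88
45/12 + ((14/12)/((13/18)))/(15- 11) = 54/13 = 4.15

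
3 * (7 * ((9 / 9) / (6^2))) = 7 / 12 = 0.58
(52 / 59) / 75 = 52 / 4425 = 0.01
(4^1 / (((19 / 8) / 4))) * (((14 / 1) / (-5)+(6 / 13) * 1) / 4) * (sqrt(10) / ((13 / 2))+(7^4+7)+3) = -617216 / 65 - 512 * sqrt(10) / 845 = -9497.55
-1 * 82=-82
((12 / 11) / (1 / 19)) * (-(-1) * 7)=1596 / 11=145.09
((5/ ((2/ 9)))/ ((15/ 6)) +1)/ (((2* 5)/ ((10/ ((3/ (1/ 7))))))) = 10/ 21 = 0.48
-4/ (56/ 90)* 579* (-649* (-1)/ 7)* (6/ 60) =-3381939/ 98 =-34509.58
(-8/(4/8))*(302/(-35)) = 4832/35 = 138.06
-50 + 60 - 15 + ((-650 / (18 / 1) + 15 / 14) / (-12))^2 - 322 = -728076863 / 2286144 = -318.47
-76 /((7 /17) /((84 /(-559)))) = 15504 /559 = 27.74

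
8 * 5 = 40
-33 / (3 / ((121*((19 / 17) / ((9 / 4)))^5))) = -3374784275456 / 83841135993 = -40.25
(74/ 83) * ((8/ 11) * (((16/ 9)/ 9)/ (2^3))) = 0.02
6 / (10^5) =3 / 50000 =0.00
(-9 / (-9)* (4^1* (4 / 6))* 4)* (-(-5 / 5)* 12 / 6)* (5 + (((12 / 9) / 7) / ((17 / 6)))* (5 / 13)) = 497600 / 4641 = 107.22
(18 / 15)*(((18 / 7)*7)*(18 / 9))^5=72559411.20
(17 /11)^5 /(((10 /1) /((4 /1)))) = 2839714 /805255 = 3.53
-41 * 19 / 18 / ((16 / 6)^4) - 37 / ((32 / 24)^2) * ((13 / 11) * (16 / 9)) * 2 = -7957825 / 90112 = -88.31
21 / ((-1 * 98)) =-3 / 14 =-0.21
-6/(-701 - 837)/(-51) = -1/13073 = -0.00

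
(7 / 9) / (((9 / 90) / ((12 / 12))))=70 / 9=7.78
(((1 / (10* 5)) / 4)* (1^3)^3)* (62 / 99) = 0.00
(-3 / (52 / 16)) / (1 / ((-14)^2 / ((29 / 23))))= -54096 / 377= -143.49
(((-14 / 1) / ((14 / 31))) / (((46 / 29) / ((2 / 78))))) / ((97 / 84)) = -12586 / 29003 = -0.43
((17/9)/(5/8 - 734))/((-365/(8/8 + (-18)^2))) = 8840/3854619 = 0.00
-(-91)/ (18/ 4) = 182/ 9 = 20.22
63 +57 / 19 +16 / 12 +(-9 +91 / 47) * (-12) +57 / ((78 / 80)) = 385958 / 1833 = 210.56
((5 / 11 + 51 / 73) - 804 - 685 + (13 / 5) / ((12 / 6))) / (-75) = 11936971 / 602250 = 19.82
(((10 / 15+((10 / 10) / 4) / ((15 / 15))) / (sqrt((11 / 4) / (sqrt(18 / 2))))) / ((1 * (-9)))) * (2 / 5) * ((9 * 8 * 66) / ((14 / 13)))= -1144 * sqrt(33) / 35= -187.77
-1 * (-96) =96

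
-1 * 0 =0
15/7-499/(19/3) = -10194/133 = -76.65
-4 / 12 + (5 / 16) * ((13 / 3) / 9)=-79 / 432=-0.18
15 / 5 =3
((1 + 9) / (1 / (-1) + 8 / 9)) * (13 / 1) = -1170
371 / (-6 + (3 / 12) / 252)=-373968 / 6047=-61.84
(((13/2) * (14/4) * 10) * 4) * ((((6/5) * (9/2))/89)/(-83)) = -4914/7387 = -0.67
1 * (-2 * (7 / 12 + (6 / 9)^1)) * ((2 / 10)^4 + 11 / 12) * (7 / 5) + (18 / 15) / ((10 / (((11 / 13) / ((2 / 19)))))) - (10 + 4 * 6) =-7068617 / 195000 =-36.25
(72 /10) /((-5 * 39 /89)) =-1068 /325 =-3.29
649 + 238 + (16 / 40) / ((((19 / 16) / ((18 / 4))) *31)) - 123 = 2250124 / 2945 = 764.05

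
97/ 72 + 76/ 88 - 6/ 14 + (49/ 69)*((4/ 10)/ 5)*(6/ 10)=28951187/ 15939000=1.82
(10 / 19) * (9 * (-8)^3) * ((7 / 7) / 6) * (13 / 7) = -99840 / 133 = -750.68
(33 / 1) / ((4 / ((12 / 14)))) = 99 / 14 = 7.07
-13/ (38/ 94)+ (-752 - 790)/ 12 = -6105/ 38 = -160.66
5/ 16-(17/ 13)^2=-3779/ 2704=-1.40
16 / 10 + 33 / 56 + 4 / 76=11927 / 5320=2.24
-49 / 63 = -7 / 9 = -0.78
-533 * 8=-4264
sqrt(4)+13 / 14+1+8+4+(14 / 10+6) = 1633 / 70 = 23.33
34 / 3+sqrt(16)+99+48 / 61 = 21067 / 183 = 115.12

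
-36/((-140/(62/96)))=93/560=0.17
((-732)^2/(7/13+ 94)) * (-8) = -55725696/1229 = -45342.31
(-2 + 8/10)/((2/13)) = -39/5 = -7.80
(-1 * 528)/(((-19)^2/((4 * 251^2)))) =-133058112/361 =-368582.03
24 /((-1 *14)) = -12 /7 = -1.71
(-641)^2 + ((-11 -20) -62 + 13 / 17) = 6983409 / 17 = 410788.76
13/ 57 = 0.23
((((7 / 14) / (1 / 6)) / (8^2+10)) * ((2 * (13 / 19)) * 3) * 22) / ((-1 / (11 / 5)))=-8.06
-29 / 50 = -0.58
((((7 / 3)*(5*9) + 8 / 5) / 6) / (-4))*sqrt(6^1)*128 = -8528*sqrt(6) / 15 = -1392.62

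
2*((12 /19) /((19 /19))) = 24 /19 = 1.26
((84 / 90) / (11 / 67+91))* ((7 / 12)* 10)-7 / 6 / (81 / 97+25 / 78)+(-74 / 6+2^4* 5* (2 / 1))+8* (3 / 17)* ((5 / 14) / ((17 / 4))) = 20395327192309 / 138899236644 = 146.84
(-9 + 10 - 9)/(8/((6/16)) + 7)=-24/85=-0.28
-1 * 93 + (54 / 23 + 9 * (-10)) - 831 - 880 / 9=-229652 / 207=-1109.43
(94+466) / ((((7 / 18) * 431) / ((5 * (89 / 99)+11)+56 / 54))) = 785600 / 14223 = 55.23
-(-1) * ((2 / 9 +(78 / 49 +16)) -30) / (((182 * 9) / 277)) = -744299 / 361179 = -2.06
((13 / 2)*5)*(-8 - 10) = -585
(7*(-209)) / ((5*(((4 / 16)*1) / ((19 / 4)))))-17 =-27882 / 5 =-5576.40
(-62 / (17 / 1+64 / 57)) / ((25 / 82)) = -289788 / 25825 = -11.22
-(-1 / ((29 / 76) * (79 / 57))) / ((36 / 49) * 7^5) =361 / 2357439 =0.00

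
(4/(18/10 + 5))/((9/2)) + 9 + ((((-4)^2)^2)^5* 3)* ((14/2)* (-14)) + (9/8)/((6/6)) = -395665856324947703/1224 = -323256418566133.74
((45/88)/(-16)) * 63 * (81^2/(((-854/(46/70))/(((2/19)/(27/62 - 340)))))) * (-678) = 128453009787/60122652128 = 2.14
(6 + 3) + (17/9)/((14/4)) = 601/63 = 9.54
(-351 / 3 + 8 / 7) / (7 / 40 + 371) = -32440 / 103929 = -0.31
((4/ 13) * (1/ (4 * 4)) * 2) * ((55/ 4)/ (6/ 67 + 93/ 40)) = 18425/ 84123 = 0.22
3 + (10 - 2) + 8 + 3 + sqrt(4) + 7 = 31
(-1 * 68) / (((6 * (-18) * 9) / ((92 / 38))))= 782 / 4617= 0.17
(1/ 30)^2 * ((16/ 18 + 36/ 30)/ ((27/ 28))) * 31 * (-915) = -1244278/ 18225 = -68.27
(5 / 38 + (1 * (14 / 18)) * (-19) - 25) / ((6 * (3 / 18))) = -13559 / 342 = -39.65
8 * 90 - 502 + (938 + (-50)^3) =-123844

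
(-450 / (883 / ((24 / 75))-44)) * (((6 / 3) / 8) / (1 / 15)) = -4500 / 7241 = -0.62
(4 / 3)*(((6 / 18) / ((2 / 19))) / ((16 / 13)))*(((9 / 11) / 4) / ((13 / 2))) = 19 / 176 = 0.11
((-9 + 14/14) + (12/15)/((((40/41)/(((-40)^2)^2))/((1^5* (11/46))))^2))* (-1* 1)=-314983174283.12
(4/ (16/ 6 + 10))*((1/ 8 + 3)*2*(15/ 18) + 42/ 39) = 1961/ 988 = 1.98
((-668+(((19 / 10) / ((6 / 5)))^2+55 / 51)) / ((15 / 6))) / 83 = -1626487 / 507960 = -3.20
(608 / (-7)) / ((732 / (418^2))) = -26558048 / 1281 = -20732.28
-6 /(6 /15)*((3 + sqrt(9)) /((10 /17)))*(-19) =2907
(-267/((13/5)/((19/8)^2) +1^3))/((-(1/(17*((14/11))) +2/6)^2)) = 1268.63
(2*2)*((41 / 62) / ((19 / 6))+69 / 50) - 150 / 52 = 1328757 / 382850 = 3.47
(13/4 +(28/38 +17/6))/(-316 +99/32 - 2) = -12440/574389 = -0.02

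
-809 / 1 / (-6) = 809 / 6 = 134.83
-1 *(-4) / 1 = 4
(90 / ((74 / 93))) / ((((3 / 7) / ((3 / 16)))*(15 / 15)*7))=4185 / 592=7.07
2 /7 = 0.29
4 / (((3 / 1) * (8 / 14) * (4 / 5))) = 35 / 12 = 2.92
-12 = -12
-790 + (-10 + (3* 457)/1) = 571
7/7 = 1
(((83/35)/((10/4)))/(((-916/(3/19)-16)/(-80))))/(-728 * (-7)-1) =1992/778031975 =0.00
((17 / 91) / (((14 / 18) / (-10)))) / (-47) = 1530 / 29939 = 0.05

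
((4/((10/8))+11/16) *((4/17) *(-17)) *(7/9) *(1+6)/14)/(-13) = 2177/4680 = 0.47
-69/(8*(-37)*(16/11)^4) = 1010229/19398656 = 0.05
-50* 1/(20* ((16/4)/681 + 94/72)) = -20430/10717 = -1.91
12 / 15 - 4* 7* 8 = -1116 / 5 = -223.20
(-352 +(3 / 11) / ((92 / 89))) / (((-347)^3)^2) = -0.00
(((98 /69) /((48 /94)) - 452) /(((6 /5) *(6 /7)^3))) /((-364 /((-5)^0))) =91128485 /55800576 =1.63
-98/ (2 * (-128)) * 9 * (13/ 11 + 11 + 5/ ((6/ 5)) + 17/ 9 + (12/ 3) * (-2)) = 99323/ 2816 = 35.27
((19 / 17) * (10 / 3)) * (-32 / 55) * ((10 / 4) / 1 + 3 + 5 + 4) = -17632 / 561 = -31.43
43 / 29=1.48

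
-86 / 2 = -43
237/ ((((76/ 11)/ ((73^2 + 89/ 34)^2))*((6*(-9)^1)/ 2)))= -36114505.13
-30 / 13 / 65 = -6 / 169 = -0.04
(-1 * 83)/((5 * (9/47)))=-3901/45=-86.69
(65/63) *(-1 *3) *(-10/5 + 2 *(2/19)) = 2210/399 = 5.54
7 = 7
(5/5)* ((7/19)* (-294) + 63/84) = -8175/76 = -107.57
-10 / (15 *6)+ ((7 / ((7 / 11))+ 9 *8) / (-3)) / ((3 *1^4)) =-28 / 3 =-9.33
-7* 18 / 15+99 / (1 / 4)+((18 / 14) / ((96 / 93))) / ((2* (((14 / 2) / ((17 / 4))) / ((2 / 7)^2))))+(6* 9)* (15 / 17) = 5685356499 / 13061440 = 435.28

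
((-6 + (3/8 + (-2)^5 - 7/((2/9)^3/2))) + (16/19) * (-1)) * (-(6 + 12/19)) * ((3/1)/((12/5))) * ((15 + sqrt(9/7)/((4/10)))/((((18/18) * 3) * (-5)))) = -62924715/5776 - 8989245 * sqrt(7)/11552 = -12952.97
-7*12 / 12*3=-21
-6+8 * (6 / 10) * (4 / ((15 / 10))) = 34 / 5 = 6.80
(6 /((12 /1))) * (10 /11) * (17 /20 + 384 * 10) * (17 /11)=1305889 /484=2698.12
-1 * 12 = -12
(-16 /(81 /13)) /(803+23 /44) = -9152 /2863755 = -0.00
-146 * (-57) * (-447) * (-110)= 409192740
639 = 639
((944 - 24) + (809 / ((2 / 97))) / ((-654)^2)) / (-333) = -787075913 / 284858856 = -2.76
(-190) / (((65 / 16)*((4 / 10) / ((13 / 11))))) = -1520 / 11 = -138.18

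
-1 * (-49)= 49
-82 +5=-77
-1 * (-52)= 52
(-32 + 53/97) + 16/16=-2954/97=-30.45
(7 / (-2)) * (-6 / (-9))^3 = -28 / 27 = -1.04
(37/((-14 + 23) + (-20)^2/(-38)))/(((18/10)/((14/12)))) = -24605/1566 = -15.71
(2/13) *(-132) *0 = 0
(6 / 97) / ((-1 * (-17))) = 6 / 1649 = 0.00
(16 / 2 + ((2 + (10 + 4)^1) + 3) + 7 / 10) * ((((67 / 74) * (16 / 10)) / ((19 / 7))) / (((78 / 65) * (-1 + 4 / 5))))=-129913 / 2109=-61.60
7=7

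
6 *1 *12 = 72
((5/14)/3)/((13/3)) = 5/182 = 0.03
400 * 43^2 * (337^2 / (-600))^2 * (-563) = -14918405240300.12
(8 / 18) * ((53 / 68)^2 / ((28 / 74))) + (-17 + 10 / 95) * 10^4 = -467553785273 / 2767464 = -168946.65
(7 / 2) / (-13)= -7 / 26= -0.27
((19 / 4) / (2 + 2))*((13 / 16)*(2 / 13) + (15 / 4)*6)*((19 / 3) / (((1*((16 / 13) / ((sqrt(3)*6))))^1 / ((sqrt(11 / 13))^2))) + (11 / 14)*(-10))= -189145 / 896 + 718751*sqrt(3) / 1024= 1004.64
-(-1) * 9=9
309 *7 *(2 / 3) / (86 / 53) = 38213 / 43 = 888.67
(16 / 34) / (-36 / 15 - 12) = -5 / 153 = -0.03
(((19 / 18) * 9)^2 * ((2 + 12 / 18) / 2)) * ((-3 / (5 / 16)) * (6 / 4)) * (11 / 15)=-31768 / 25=-1270.72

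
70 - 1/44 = 3079/44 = 69.98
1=1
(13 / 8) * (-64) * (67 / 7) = -6968 / 7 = -995.43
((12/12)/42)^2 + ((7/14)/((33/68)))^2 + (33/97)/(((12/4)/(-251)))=-567329275/20704068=-27.40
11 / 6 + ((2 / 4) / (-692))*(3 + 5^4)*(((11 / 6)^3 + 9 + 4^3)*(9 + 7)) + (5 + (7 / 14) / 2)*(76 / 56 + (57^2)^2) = 2070876246593 / 37368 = 55418439.48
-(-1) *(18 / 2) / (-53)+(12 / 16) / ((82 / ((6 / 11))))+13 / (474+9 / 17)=-105997601 / 771302004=-0.14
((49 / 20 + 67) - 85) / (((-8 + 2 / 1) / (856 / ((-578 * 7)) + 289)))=181692109 / 242760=748.44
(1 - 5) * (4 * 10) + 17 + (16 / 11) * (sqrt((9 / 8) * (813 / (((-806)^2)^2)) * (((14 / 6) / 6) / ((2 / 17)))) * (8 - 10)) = -143 - sqrt(193494) / 1786499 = -143.00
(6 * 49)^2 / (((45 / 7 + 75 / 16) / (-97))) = -313013568 / 415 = -754249.56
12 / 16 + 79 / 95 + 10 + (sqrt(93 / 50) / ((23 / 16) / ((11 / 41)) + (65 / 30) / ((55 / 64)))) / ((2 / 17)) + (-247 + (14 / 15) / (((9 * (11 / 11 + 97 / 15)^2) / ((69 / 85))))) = -340657687 / 1447040 + 204 * sqrt(186) / 1891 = -233.95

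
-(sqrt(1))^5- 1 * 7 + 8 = 0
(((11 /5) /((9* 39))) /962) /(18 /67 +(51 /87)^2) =619817 /58248383310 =0.00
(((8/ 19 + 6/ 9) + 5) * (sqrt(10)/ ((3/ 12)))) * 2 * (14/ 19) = 38864 * sqrt(10)/ 1083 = 113.48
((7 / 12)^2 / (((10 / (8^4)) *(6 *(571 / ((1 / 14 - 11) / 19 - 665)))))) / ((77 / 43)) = -243611168 / 16110765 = -15.12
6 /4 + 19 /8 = 31 /8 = 3.88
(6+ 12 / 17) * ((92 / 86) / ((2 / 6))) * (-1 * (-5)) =78660 / 731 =107.61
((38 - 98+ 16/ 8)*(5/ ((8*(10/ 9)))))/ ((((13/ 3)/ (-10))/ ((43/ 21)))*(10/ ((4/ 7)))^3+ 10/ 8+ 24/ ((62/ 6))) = 695826/ 24113879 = 0.03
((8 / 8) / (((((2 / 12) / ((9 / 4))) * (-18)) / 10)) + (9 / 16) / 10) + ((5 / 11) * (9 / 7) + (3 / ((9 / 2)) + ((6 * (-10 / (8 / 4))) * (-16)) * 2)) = 35252719 / 36960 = 953.81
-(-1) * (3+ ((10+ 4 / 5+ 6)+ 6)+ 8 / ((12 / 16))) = 547 / 15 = 36.47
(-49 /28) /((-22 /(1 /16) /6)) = 21 /704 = 0.03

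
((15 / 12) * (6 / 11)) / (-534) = -5 / 3916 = -0.00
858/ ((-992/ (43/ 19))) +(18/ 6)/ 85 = -1539723/ 801040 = -1.92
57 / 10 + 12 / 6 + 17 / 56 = 2241 / 280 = 8.00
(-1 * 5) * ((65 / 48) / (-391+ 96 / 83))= 2075 / 119472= 0.02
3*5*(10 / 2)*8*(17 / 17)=600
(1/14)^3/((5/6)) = 3/6860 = 0.00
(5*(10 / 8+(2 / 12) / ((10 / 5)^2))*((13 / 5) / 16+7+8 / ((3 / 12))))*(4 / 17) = 97123 / 1632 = 59.51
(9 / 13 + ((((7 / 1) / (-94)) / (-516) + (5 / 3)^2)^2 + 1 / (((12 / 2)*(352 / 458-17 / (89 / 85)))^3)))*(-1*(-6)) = 72513948558143507739450176437 / 1437201994724104415217027552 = 50.45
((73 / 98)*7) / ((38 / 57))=219 / 28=7.82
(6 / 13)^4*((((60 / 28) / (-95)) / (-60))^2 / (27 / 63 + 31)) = 0.00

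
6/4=3/2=1.50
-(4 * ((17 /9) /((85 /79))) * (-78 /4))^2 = -4218916 /225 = -18750.74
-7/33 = -0.21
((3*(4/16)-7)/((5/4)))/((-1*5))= 1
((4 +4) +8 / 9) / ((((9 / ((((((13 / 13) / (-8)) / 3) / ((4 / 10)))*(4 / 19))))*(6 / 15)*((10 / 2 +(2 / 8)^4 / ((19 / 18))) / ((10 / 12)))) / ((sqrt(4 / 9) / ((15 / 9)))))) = -32000 / 8871201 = -0.00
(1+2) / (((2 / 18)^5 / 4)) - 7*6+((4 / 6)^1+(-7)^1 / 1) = 2125619 / 3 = 708539.67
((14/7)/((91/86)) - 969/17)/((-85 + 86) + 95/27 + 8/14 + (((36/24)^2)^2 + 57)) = -2166480/2639897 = -0.82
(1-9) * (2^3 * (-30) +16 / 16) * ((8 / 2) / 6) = 3824 / 3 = 1274.67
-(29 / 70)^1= -0.41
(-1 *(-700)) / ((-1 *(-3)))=700 / 3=233.33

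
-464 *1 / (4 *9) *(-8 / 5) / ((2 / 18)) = 185.60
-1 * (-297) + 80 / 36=2693 / 9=299.22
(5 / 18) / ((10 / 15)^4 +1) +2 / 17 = 1153 / 3298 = 0.35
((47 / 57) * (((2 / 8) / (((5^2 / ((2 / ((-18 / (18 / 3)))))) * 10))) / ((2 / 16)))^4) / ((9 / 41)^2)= 1264112 / 91302978515625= 0.00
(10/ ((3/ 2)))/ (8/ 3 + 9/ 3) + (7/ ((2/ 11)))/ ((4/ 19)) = 25031/ 136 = 184.05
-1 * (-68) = 68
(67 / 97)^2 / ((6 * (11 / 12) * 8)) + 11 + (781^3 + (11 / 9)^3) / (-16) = -29773710.42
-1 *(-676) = 676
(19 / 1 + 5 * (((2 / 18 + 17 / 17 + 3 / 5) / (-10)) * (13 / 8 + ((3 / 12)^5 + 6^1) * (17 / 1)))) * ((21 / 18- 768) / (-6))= -29542528693 / 3317760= -8904.36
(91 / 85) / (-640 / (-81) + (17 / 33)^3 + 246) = 9810801 / 2327987225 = 0.00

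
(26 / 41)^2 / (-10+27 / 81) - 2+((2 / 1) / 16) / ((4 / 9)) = -2746091 / 1559968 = -1.76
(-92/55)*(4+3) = -644/55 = -11.71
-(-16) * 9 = 144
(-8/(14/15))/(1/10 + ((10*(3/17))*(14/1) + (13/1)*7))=-10200/137809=-0.07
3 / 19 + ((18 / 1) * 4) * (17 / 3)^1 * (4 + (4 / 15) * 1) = 165391 / 95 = 1740.96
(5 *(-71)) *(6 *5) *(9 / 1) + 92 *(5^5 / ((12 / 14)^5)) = 1021670725 / 1944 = 525550.78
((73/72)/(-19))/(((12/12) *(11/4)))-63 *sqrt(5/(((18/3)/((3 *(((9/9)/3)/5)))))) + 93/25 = 348041/94050-21 *sqrt(6)/2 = -22.02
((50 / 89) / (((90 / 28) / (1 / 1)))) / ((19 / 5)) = 700 / 15219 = 0.05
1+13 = 14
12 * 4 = 48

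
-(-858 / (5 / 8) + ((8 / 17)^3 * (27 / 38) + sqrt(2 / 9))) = 640699248 / 466735 - sqrt(2) / 3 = 1372.25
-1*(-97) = 97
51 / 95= 0.54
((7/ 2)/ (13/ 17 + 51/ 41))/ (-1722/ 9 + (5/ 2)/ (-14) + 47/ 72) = -43911/ 4809650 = -0.01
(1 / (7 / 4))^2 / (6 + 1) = 16 / 343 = 0.05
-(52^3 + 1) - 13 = -140622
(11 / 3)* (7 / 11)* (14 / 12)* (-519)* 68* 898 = -258819764 / 3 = -86273254.67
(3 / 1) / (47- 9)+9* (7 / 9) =269 / 38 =7.08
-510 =-510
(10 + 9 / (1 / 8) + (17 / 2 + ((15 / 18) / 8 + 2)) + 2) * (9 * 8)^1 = 13623 / 2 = 6811.50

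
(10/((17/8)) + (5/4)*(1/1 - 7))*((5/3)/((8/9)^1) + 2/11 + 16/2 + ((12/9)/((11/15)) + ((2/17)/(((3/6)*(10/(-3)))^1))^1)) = -152513/4624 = -32.98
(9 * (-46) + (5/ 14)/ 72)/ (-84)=417307/ 84672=4.93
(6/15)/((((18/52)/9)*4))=13/5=2.60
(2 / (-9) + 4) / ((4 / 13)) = 221 / 18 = 12.28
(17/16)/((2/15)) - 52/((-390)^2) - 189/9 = -1219757/93600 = -13.03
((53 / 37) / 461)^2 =2809 / 290941249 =0.00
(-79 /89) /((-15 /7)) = 553 /1335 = 0.41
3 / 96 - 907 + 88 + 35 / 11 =-287157 / 352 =-815.79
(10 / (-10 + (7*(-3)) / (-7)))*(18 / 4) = -45 / 7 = -6.43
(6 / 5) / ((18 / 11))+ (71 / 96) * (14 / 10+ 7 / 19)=2327 / 1140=2.04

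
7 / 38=0.18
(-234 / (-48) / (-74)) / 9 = -13 / 1776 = -0.01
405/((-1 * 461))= -405/461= -0.88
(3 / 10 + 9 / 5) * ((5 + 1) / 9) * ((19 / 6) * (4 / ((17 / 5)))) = 266 / 51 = 5.22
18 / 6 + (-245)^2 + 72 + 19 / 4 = 240419 / 4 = 60104.75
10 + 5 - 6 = 9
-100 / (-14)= 50 / 7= 7.14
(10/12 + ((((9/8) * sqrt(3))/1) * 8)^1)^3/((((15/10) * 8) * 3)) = 131345/7776 + 2941 * sqrt(3)/48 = 123.02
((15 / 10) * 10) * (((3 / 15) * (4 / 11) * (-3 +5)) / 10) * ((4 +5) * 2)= 216 / 55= 3.93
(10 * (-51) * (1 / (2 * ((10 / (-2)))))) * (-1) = -51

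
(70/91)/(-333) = -10/4329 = -0.00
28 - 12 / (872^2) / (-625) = 3326680003 / 118810000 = 28.00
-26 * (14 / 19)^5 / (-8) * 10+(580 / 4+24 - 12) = 406226823 / 2476099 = 164.06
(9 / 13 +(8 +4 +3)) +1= 217 / 13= 16.69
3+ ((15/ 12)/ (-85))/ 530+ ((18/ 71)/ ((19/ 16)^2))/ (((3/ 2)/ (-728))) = -77829234551/ 923741240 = -84.25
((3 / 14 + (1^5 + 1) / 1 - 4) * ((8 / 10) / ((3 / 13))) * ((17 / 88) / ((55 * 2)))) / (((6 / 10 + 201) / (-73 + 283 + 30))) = -5525 / 426888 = -0.01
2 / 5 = 0.40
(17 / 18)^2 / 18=289 / 5832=0.05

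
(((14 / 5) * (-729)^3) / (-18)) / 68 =301327047 / 340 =886256.02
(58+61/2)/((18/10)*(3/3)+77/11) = 885/88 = 10.06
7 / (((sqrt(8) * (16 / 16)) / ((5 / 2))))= 35 * sqrt(2) / 8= 6.19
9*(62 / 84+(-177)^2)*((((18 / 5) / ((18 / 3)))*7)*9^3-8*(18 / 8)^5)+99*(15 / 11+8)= 6569938410849 / 8960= 733252054.78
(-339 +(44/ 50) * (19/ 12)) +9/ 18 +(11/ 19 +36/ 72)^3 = -1382159701/ 4115400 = -335.85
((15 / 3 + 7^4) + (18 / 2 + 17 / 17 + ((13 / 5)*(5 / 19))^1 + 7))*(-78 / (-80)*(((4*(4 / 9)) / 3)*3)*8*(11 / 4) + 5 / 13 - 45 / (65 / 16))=16427570 / 247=66508.38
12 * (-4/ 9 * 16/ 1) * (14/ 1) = -3584/ 3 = -1194.67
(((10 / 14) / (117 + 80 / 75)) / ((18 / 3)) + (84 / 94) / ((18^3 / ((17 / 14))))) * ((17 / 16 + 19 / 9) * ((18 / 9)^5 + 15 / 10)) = 41422883531 / 326214459648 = 0.13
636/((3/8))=1696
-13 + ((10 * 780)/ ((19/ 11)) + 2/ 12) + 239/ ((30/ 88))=2966293/ 570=5204.02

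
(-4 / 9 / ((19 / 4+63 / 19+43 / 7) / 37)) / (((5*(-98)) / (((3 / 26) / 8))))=703 / 20636070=0.00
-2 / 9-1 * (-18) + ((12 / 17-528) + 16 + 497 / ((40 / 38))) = -65381 / 3060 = -21.37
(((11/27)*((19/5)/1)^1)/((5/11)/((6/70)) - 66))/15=-2299/1352025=-0.00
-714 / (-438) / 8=119 / 584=0.20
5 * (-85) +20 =-405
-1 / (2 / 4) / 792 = -1 / 396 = -0.00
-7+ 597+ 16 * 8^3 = 8782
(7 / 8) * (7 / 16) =49 / 128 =0.38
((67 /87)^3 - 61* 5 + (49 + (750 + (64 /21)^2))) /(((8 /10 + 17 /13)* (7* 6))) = 1056519947405 /185662286838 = 5.69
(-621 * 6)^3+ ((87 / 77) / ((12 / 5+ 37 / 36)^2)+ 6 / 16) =-12130524851842873065 / 234504424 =-51728341175.53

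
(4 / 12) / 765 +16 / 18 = 2041 / 2295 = 0.89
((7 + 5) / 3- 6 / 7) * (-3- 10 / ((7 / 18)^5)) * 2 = -833628444 / 117649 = -7085.72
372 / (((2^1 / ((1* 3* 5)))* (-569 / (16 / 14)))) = -22320 / 3983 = -5.60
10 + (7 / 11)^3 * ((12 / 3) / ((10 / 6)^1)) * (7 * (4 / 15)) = 371166 / 33275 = 11.15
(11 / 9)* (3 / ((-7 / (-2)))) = 22 / 21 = 1.05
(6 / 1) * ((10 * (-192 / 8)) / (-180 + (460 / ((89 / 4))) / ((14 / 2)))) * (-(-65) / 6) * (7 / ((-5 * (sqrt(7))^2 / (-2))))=194376 / 5515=35.24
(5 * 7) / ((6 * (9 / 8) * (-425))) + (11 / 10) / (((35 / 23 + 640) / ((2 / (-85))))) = -2072531 / 169313625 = -0.01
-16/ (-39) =16/ 39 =0.41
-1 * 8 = -8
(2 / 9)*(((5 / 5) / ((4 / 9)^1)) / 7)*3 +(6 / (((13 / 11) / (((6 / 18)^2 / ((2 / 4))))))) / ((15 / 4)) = 4219 / 8190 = 0.52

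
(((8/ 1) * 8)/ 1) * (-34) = -2176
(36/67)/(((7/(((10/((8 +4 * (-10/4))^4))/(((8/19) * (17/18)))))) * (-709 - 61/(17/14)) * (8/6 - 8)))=0.00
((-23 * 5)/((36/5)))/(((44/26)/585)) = -485875/88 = -5521.31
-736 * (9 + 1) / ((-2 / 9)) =33120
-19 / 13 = -1.46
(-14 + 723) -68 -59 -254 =328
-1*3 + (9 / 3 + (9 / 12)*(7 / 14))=3 / 8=0.38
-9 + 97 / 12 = -11 / 12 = -0.92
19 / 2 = 9.50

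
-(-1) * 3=3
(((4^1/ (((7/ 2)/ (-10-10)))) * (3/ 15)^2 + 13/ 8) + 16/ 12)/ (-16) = -1717/ 13440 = -0.13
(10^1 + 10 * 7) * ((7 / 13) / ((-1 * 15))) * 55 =-6160 / 39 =-157.95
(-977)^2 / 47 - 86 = 950487 / 47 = 20223.13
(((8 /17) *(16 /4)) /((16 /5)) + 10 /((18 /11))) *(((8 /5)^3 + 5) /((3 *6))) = 15539 /4590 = 3.39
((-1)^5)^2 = 1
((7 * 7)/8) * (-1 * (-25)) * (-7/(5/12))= -5145/2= -2572.50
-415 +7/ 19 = -7878/ 19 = -414.63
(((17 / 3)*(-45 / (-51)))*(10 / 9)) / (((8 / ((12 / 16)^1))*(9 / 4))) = 25 / 108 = 0.23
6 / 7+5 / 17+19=2398 / 119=20.15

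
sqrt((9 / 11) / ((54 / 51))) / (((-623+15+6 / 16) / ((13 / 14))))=-26 * sqrt(374) / 374297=-0.00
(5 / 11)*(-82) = -410 / 11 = -37.27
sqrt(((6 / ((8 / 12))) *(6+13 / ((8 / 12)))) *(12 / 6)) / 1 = 3 *sqrt(51) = 21.42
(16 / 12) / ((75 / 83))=332 / 225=1.48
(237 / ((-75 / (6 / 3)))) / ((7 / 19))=-3002 / 175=-17.15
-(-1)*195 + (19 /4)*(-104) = -299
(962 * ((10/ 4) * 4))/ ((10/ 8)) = 7696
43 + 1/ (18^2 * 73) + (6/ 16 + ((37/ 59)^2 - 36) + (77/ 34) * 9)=78802426921/ 2799308808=28.15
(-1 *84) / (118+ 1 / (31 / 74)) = -217 / 311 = -0.70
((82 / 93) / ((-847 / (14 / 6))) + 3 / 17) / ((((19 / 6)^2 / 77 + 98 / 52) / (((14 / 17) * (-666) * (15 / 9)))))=-564994182480 / 7155347243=-78.96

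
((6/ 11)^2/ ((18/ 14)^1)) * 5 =140/ 121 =1.16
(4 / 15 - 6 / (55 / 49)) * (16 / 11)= -13408 / 1815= -7.39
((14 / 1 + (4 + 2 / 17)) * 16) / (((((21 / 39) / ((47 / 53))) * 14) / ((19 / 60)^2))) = 4852562 / 1419075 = 3.42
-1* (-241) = 241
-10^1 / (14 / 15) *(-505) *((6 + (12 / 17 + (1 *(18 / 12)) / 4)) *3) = 109420875 / 952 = 114937.89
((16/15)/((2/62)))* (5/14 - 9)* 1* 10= -60016/21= -2857.90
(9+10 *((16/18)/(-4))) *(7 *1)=427/9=47.44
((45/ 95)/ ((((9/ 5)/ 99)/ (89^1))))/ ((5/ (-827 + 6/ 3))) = -7269075/ 19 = -382582.89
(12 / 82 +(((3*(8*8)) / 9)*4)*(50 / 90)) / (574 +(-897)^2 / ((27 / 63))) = 52642 / 2078940465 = 0.00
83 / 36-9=-241 / 36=-6.69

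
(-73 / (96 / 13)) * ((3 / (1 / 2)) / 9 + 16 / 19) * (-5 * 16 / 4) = 204035 / 684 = 298.30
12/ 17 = 0.71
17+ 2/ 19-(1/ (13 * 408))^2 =9143035181/ 534515904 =17.11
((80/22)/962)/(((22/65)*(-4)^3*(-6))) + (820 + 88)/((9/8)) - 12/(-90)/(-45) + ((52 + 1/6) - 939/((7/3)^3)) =52099481720767/66338395200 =785.36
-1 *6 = -6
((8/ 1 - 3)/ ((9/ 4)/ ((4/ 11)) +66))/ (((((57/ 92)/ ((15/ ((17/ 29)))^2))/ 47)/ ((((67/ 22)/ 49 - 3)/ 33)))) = -2303348965600/ 7520468109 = -306.28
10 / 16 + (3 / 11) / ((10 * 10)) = 1381 / 2200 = 0.63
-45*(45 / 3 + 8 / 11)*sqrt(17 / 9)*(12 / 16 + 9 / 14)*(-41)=4149405*sqrt(17) / 308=55546.87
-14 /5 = -2.80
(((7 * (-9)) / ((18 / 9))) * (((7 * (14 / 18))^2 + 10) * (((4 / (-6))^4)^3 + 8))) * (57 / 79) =-908709776156 / 125951517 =-7214.76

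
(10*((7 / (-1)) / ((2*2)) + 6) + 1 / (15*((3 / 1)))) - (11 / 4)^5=-5287871 / 46080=-114.75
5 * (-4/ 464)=-5/ 116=-0.04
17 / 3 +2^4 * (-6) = -271 / 3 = -90.33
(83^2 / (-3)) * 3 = -6889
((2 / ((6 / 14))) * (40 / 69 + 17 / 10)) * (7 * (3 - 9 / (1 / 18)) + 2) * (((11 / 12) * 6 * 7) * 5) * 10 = -4709790085 / 207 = -22752609.11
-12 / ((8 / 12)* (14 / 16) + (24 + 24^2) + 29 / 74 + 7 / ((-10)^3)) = -1332000 / 66707473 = -0.02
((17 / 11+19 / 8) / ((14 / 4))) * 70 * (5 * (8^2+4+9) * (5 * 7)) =2113125 / 2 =1056562.50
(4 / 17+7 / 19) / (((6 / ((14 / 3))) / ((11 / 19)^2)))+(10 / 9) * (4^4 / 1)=298668845 / 1049427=284.60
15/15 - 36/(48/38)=-55/2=-27.50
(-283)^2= 80089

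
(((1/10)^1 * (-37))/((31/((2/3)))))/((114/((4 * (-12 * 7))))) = 0.23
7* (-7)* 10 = -490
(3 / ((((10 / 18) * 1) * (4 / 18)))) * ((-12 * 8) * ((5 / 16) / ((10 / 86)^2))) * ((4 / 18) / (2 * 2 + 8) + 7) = -18920817 / 50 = -378416.34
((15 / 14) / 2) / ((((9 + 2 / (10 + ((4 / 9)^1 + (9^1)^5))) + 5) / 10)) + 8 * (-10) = -8294623835 / 104181112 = -79.62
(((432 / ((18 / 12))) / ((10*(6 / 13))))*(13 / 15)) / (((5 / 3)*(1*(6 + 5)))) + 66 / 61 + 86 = 90.03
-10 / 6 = -5 / 3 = -1.67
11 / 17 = 0.65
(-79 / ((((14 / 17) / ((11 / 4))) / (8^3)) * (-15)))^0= 1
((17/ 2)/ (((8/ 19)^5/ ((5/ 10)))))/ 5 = 42093683/ 655360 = 64.23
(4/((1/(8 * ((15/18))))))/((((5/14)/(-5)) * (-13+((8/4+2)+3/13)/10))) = 29120/981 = 29.68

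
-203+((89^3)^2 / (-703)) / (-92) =496968161733 / 64676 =7683965.64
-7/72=-0.10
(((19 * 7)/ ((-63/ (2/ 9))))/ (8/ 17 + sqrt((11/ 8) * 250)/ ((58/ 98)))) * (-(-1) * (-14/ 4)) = -60848032/ 77264448399 + 546189770 * sqrt(55)/ 77264448399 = 0.05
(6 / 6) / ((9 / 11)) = 11 / 9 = 1.22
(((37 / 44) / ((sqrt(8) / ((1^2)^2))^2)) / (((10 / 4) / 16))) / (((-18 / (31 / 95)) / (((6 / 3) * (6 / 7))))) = -2294 / 109725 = -0.02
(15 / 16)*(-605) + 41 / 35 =-316969 / 560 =-566.02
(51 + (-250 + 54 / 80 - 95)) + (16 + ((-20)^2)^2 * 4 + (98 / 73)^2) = 136363669563 / 213160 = 639724.48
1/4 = 0.25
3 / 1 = 3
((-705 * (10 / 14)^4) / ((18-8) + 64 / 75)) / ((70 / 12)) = -19828125 / 6840449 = -2.90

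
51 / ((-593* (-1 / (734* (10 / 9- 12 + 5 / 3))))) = -1035674 / 1779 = -582.17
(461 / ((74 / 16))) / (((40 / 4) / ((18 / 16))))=4149 / 370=11.21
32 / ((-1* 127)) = -32 / 127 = -0.25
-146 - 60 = -206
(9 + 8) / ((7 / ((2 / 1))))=34 / 7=4.86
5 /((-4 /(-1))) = 5 /4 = 1.25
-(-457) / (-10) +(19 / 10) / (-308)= -28155 / 616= -45.71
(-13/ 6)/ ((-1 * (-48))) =-13/ 288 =-0.05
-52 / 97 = -0.54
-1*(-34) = 34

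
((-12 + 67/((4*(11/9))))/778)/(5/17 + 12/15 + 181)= 6375/529842896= 0.00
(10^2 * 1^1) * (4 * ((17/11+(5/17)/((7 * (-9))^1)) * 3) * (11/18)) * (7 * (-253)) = -918491200/459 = -2001070.15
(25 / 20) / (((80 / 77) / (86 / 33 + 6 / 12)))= 1435 / 384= 3.74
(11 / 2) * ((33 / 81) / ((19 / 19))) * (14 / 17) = 847 / 459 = 1.85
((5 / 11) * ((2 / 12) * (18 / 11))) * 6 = 90 / 121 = 0.74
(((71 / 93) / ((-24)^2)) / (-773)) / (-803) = 71 / 33250675392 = 0.00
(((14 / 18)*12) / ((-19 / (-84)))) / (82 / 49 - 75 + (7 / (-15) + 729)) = 0.06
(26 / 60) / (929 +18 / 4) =13 / 28005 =0.00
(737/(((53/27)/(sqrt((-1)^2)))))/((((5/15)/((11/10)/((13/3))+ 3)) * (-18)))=-2805759/13780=-203.61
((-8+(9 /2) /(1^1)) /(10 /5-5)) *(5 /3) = 35 /18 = 1.94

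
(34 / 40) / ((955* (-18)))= -17 / 343800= -0.00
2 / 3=0.67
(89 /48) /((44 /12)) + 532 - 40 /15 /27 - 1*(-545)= 15359513 /14256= 1077.41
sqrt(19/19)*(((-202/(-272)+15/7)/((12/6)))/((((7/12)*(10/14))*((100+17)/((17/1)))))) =2747/5460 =0.50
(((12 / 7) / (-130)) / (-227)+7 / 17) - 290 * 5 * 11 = -28005004653 / 1755845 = -15949.59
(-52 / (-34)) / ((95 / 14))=364 / 1615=0.23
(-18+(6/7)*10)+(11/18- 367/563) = -9.47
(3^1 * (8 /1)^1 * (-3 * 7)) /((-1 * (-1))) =-504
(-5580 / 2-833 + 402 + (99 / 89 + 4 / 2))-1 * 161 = -300721 / 89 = -3378.89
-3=-3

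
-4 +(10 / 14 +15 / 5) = -2 / 7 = -0.29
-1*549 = -549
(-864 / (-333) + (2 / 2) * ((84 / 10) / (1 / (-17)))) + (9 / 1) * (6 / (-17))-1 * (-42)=-318846 / 3145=-101.38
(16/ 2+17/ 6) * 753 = 16315/ 2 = 8157.50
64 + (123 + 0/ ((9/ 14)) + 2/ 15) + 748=14027/ 15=935.13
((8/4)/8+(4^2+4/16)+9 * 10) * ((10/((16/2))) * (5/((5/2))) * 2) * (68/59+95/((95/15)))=1014945/118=8601.23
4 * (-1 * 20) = -80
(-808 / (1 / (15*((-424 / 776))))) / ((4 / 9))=14900.10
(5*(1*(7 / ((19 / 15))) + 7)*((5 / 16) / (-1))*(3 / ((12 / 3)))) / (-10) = 1785 / 1216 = 1.47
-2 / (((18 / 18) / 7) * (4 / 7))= -49 / 2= -24.50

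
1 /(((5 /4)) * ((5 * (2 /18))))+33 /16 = 1401 /400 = 3.50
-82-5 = -87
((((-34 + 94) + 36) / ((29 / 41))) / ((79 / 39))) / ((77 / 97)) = 14889888 / 176407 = 84.41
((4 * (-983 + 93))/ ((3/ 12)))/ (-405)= 2848/ 81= 35.16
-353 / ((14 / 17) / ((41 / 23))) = -246041 / 322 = -764.10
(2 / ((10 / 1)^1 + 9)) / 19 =2 / 361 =0.01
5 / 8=0.62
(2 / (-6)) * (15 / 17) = -5 / 17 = -0.29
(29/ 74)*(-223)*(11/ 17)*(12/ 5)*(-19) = 8109618/ 3145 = 2578.57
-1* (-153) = 153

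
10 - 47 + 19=-18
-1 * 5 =-5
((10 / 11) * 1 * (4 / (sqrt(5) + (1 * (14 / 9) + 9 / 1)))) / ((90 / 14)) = 266 / 4741 - 126 * sqrt(5) / 23705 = 0.04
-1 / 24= -0.04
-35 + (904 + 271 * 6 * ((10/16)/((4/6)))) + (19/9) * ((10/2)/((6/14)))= 522289/216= 2418.00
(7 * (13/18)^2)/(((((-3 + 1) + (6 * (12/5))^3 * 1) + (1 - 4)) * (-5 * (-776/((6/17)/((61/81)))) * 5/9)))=159705/599708399152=0.00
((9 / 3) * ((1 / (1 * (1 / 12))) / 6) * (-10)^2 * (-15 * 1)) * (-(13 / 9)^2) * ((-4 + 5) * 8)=1352000 / 9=150222.22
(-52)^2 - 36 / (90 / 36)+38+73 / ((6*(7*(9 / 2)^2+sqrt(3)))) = 2727.68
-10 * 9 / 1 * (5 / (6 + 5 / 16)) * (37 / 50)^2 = -98568 / 2525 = -39.04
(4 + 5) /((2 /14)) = 63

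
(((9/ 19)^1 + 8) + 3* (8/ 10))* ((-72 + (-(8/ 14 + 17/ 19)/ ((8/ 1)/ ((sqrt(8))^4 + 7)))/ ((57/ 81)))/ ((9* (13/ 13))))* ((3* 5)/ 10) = -164.00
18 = 18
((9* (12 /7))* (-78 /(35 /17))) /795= -47736 /64925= -0.74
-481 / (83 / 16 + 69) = -7696 / 1187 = -6.48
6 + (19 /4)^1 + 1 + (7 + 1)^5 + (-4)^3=32715.75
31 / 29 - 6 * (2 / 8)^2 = 161 / 232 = 0.69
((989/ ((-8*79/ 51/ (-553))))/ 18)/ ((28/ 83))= 1395479/ 192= 7268.12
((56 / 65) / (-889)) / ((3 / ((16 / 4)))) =-32 / 24765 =-0.00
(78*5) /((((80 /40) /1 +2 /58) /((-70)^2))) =55419000 /59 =939305.08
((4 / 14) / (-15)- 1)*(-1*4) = 428 / 105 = 4.08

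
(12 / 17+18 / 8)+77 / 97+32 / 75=2066047 / 494700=4.18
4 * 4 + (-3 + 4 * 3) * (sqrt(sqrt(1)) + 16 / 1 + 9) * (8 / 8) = 250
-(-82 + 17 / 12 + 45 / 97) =93259 / 1164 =80.12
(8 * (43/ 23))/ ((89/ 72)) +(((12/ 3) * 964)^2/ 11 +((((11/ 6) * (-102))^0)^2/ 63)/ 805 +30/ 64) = 2147605479603503/ 1588799520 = 1351715.84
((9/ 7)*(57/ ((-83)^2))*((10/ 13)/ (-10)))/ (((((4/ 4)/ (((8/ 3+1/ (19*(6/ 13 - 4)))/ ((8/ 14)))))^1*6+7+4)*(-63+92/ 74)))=131974893/ 122436604573205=0.00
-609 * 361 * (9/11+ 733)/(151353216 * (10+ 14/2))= -10563221/168470544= -0.06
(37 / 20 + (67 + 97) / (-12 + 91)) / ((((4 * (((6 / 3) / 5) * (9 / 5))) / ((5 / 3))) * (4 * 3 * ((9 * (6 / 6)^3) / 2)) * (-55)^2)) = 6203 / 445984704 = 0.00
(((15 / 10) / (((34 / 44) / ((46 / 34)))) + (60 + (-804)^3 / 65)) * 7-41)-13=-55969296.35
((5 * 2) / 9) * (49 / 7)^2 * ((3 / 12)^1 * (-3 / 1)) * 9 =-735 / 2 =-367.50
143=143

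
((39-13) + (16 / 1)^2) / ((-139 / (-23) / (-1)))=-6486 / 139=-46.66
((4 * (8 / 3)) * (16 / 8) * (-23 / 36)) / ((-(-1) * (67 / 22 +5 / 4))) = -16192 / 5103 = -3.17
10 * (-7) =-70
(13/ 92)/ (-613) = -13/ 56396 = -0.00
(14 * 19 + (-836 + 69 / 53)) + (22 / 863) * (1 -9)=-26021011 / 45739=-568.90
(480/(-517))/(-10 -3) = 480/6721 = 0.07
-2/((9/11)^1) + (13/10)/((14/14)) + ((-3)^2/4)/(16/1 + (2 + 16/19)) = -66053/64440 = -1.03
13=13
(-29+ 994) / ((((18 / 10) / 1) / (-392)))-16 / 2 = -1891472 / 9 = -210163.56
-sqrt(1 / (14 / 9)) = -3 * sqrt(14) / 14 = -0.80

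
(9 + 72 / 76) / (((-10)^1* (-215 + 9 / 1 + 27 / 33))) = 2079 / 428830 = 0.00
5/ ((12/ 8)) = 10/ 3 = 3.33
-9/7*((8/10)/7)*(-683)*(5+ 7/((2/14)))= 1327752/245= 5419.40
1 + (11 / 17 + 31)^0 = 2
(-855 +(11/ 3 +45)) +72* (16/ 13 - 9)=-53263/ 39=-1365.72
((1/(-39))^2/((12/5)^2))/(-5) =-5/219024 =-0.00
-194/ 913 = -0.21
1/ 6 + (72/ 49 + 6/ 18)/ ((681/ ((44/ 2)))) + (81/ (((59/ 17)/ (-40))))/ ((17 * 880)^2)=437180253493/ 1943885734560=0.22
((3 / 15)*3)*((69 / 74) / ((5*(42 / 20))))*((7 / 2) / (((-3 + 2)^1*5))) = -69 / 1850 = -0.04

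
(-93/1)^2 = 8649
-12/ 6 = -2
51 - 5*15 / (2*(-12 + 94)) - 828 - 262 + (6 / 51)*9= -2895055 / 2788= -1038.40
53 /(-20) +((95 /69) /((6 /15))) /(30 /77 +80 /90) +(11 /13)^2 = 6528033 /8609705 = 0.76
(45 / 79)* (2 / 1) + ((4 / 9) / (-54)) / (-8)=87559 / 76788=1.14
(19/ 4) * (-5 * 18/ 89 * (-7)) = 5985/ 178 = 33.62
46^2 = 2116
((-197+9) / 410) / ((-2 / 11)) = 517 / 205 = 2.52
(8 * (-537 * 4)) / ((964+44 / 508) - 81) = -90932 / 4673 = -19.46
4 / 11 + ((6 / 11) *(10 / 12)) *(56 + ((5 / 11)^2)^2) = 4161169 / 161051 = 25.84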